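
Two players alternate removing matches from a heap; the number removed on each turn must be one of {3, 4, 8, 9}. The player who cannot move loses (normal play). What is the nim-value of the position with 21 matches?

3

n :  0  1  2  3  4  5  6  7  8  9 10 11 12 13 14 15 16 17 18 19 20 21
G :  0  0  0  1  1  1  2  0  2  3  1  3  0  0  0  1  1  1  2  0  2  3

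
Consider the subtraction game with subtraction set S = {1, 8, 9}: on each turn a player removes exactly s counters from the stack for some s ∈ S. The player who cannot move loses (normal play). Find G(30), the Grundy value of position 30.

n :  0  1  2  3  4  5  6  7  8  9 10 11 12 13 14 15 16 17 18 19 20 21 22 23 24 25 26 27 28 29 30
G :  0  1  0  1  0  1  0  1  2  3  2  3  2  3  2  3  0  1  0  1  0  1  0  1  2  3  2  3  2  3  2

2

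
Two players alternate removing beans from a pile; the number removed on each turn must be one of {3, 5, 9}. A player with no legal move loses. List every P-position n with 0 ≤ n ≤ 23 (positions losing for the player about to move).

0, 1, 2, 8, 12, 14, 16, 18, 20, 22

G(0) = 0
G(1) = mex{} = 0
G(2) = mex{} = 0
G(3) = mex{0} = 1
G(4) = mex{0} = 1
G(5) = mex{0,0} = 1
G(6) = mex{1,0} = 2
G(7) = mex{1,0} = 2
G(8) = mex{1,1} = 0
G(9) = mex{2,1,0} = 3
G(10) = mex{2,1,0} = 3
G(11) = mex{0,2,0} = 1
G(12) = mex{3,2,1} = 0
G(13) = mex{3,0,1} = 2
G(14) = mex{1,3,1} = 0
G(15) = mex{0,3,2} = 1
G(16) = mex{2,1,2} = 0
G(17) = mex{0,0,0} = 1
G(18) = mex{1,2,3} = 0
G(19) = mex{0,0,3} = 1
G(20) = mex{1,1,1} = 0
G(21) = mex{0,0,0} = 1
G(22) = mex{1,1,2} = 0
G(23) = mex{0,0,0} = 1
P-positions are exactly the n with G(n) = 0.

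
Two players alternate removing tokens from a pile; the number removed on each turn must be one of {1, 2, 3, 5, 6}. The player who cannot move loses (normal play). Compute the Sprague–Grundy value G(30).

n :  0  1  2  3  4  5  6  7  8  9 10 11 12 13 14 15 16 17 18 19 20 21 22 23 24 25 26 27 28 29 30
G :  0  1  2  3  0  1  2  3  0  1  2  3  0  1  2  3  0  1  2  3  0  1  2  3  0  1  2  3  0  1  2

2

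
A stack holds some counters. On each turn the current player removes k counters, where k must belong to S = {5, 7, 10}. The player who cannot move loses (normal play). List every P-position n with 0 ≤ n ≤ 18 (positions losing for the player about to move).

G(0) = 0
G(1) = mex{} = 0
G(2) = mex{} = 0
G(3) = mex{} = 0
G(4) = mex{} = 0
G(5) = mex{0} = 1
G(6) = mex{0} = 1
G(7) = mex{0,0} = 1
G(8) = mex{0,0} = 1
G(9) = mex{0,0} = 1
G(10) = mex{1,0,0} = 2
G(11) = mex{1,0,0} = 2
G(12) = mex{1,1,0} = 2
G(13) = mex{1,1,0} = 2
G(14) = mex{1,1,0} = 2
G(15) = mex{2,1,1} = 0
G(16) = mex{2,1,1} = 0
G(17) = mex{2,2,1} = 0
G(18) = mex{2,2,1} = 0
P-positions are exactly the n with G(n) = 0.

0, 1, 2, 3, 4, 15, 16, 17, 18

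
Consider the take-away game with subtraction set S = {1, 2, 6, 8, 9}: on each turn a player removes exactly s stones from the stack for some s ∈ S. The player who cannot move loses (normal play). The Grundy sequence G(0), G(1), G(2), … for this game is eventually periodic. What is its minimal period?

n :  0  1  2  3  4  5  6  7  8  9 10 11 12 13 14 15 16 17
G :  0  1  2  0  1  2  3  0  1  2  0  1  2  3  0  1  2  0
G(n+7) = G(n) holds for n = 0,…,8 (a full window of length max(S) = 9), so the sequence is purely periodic with period 7.

7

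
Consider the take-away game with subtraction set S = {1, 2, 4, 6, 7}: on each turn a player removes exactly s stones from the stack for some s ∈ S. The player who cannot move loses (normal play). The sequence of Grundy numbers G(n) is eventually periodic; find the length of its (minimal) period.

8

G(0) = 0
G(1) = mex{0} = 1
G(2) = mex{1,0} = 2
G(3) = mex{2,1} = 0
G(4) = mex{0,2,0} = 1
G(5) = mex{1,0,1} = 2
G(6) = mex{2,1,2,0} = 3
G(7) = mex{3,2,0,1,0} = 4
G(8) = mex{4,3,1,2,1} = 0
G(9) = mex{0,4,2,0,2} = 1
G(10) = mex{1,0,3,1,0} = 2
G(11) = mex{2,1,4,2,1} = 0
G(12) = mex{0,2,0,3,2} = 1
G(13) = mex{1,0,1,4,3} = 2
G(14) = mex{2,1,2,0,4} = 3
G(15) = mex{3,2,0,1,0} = 4
G(16) = mex{4,3,1,2,1} = 0
G(17) = mex{0,4,2,0,2} = 1
G(n+8) = G(n) holds for n = 0,…,6 (a full window of length max(S) = 7), so the sequence is purely periodic with period 8.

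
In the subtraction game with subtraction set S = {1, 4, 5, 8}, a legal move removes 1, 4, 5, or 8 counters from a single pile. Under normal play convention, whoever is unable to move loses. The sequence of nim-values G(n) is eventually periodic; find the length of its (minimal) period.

n :  0  1  2  3  4  5  6  7  8  9 10 11 12 13 14 15 16 17 18 19
G :  0  1  0  1  2  3  2  3  4  0  1  0  1  2  3  2  3  4  0  1
G(n+9) = G(n) holds for n = 0,…,7 (a full window of length max(S) = 8), so the sequence is purely periodic with period 9.

9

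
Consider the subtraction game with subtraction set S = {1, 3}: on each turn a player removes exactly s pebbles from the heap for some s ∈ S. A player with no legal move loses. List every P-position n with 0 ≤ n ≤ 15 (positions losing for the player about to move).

0, 2, 4, 6, 8, 10, 12, 14

n :  0  1  2  3  4  5  6  7  8  9 10 11 12 13 14 15
G :  0  1  0  1  0  1  0  1  0  1  0  1  0  1  0  1
P-positions are exactly the n with G(n) = 0.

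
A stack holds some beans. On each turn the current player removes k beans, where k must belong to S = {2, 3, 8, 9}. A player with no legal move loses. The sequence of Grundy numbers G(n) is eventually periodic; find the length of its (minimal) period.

G(0) = 0
G(1) = mex{} = 0
G(2) = mex{0} = 1
G(3) = mex{0,0} = 1
G(4) = mex{1,0} = 2
G(5) = mex{1,1} = 0
G(6) = mex{2,1} = 0
G(7) = mex{0,2} = 1
G(8) = mex{0,0,0} = 1
G(9) = mex{1,0,0,0} = 2
G(10) = mex{1,1,1,0} = 2
G(11) = mex{2,1,1,1} = 0
G(12) = mex{2,2,2,1} = 0
G(13) = mex{0,2,0,2} = 1
G(14) = mex{0,0,0,0} = 1
G(15) = mex{1,0,1,0} = 2
G(16) = mex{1,1,1,1} = 0
G(17) = mex{2,1,2,1} = 0
G(18) = mex{0,2,2,2} = 1
G(19) = mex{0,0,0,2} = 1
G(20) = mex{1,0,0,0} = 2
G(21) = mex{1,1,1,0} = 2
G(22) = mex{2,1,1,1} = 0
G(23) = mex{2,2,2,1} = 0
G(n+11) = G(n) holds for n = 0,…,8 (a full window of length max(S) = 9), so the sequence is purely periodic with period 11.

11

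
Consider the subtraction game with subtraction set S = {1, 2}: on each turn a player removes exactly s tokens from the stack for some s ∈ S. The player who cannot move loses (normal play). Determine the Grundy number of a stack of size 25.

G(0) = 0
G(1) = mex{0} = 1
G(2) = mex{1,0} = 2
G(3) = mex{2,1} = 0
G(4) = mex{0,2} = 1
G(5) = mex{1,0} = 2
G(6) = mex{2,1} = 0
G(7) = mex{0,2} = 1
G(8) = mex{1,0} = 2
G(9) = mex{2,1} = 0
G(10) = mex{0,2} = 1
G(11) = mex{1,0} = 2
G(12) = mex{2,1} = 0
G(13) = mex{0,2} = 1
G(14) = mex{1,0} = 2
G(15) = mex{2,1} = 0
G(16) = mex{0,2} = 1
G(17) = mex{1,0} = 2
G(18) = mex{2,1} = 0
G(19) = mex{0,2} = 1
G(20) = mex{1,0} = 2
G(21) = mex{2,1} = 0
G(22) = mex{0,2} = 1
G(23) = mex{1,0} = 2
G(24) = mex{2,1} = 0
G(25) = mex{0,2} = 1

1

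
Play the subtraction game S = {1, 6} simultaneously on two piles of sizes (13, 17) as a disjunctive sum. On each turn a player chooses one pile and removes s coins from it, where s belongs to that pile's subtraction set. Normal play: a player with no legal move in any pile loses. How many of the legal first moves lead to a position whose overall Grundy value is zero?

1

All piles use S = {1, 6}:
n :  0  1  2  3  4  5  6  7  8  9 10 11 12 13 14 15 16 17
G :  0  1  0  1  0  1  2  0  1  0  1  0  1  2  0  1  0  1
Pile A: G(13) = 2.
Pile B: G(17) = 1.
Combined Grundy value = 2 ⊕ 1 = 3.
A winning move leaves total XOR = 0, i.e. changes one component's Grundy value g to g ⊕ X where X is the current total.
Pile A: need g' = 2⊕3 = 1. Options: 13−1→G=1, 13−6→G=0. Hits: 1.
Pile B: need g' = 1⊕3 = 2. Options: 17−1→G=0, 17−6→G=0. Hits: 0.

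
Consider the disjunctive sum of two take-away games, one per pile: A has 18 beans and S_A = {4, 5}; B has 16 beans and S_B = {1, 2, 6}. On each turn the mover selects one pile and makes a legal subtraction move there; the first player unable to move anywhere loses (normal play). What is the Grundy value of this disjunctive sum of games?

Pile A, S = {4, 5}:
n :  0  1  2  3  4  5  6  7  8  9 10 11 12 13 14 15 16 17 18
G :  0  0  0  0  1  1  1  1  2  0  0  0  0  1  1  1  1  2  0
G_A(18) = 0.
Pile B, S = {1, 2, 6}:
G(0) = 0
G(1) = mex{0} = 1
G(2) = mex{1,0} = 2
G(3) = mex{2,1} = 0
G(4) = mex{0,2} = 1
G(5) = mex{1,0} = 2
G(6) = mex{2,1,0} = 3
G(7) = mex{3,2,1} = 0
G(8) = mex{0,3,2} = 1
G(9) = mex{1,0,0} = 2
G(10) = mex{2,1,1} = 0
G(11) = mex{0,2,2} = 1
G(12) = mex{1,0,3} = 2
G(13) = mex{2,1,0} = 3
G(14) = mex{3,2,1} = 0
G(15) = mex{0,3,2} = 1
G(16) = mex{1,0,0} = 2
G_B(16) = 2.
Combined Grundy value = 0 ⊕ 2 = 2.

2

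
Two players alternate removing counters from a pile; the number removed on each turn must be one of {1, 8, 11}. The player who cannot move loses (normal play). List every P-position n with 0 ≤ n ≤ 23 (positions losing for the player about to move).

n :  0  1  2  3  4  5  6  7  8  9 10 11 12 13 14 15 16 17 18 19 20 21 22 23
G :  0  1  0  1  0  1  0  1  2  0  1  2  3  2  3  2  0  1  0  1  2  0  1  0
P-positions are exactly the n with G(n) = 0.

0, 2, 4, 6, 9, 16, 18, 21, 23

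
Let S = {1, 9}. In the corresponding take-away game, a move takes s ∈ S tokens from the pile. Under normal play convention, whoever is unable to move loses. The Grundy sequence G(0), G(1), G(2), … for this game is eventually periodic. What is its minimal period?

2

n :  0  1  2  3  4  5  6  7  8  9 10 11 12 13 14
G :  0  1  0  1  0  1  0  1  0  1  0  1  0  1  0
G(n+2) = G(n) holds for n = 0,…,8 (a full window of length max(S) = 9), so the sequence is purely periodic with period 2.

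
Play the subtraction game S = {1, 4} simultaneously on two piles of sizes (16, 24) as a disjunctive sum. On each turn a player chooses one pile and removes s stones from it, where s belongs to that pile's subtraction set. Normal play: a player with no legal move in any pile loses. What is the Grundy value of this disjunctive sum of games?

All piles use S = {1, 4}:
G(0) = 0
G(1) = mex{0} = 1
G(2) = mex{1} = 0
G(3) = mex{0} = 1
G(4) = mex{1,0} = 2
G(5) = mex{2,1} = 0
G(6) = mex{0,0} = 1
G(7) = mex{1,1} = 0
G(8) = mex{0,2} = 1
G(9) = mex{1,0} = 2
G(10) = mex{2,1} = 0
G(11) = mex{0,0} = 1
G(12) = mex{1,1} = 0
G(13) = mex{0,2} = 1
G(14) = mex{1,0} = 2
G(15) = mex{2,1} = 0
G(16) = mex{0,0} = 1
G(17) = mex{1,1} = 0
G(18) = mex{0,2} = 1
G(19) = mex{1,0} = 2
G(20) = mex{2,1} = 0
G(21) = mex{0,0} = 1
G(22) = mex{1,1} = 0
G(23) = mex{0,2} = 1
G(24) = mex{1,0} = 2
Pile A: G(16) = 1.
Pile B: G(24) = 2.
Combined Grundy value = 1 ⊕ 2 = 3.

3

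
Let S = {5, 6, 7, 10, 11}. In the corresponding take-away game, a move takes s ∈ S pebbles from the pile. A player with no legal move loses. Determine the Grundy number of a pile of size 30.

n :  0  1  2  3  4  5  6  7  8  9 10 11 12 13 14 15 16 17 18 19 20 21 22 23 24 25 26 27 28 29 30
G :  0  0  0  0  0  1  1  1  1  1  2  2  2  2  2  3  0  0  0  0  0  1  1  1  1  1  2  2  2  2  2

2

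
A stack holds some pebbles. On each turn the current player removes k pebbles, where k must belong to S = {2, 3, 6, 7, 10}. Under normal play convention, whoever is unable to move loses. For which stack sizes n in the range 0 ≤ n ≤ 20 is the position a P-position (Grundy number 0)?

0, 1, 5, 9, 13, 14, 18

n :  0  1  2  3  4  5  6  7  8  9 10 11 12 13 14 15 16 17 18 19 20
G :  0  0  1  1  2  0  3  1  2  0  3  1  2  0  0  1  1  2  0  3  1
P-positions are exactly the n with G(n) = 0.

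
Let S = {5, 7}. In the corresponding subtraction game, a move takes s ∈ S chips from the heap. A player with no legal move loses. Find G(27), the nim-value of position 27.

G(0) = 0
G(1) = mex{} = 0
G(2) = mex{} = 0
G(3) = mex{} = 0
G(4) = mex{} = 0
G(5) = mex{0} = 1
G(6) = mex{0} = 1
G(7) = mex{0,0} = 1
G(8) = mex{0,0} = 1
G(9) = mex{0,0} = 1
G(10) = mex{1,0} = 2
G(11) = mex{1,0} = 2
G(12) = mex{1,1} = 0
G(13) = mex{1,1} = 0
G(14) = mex{1,1} = 0
G(15) = mex{2,1} = 0
G(16) = mex{2,1} = 0
G(17) = mex{0,2} = 1
G(18) = mex{0,2} = 1
G(19) = mex{0,0} = 1
G(20) = mex{0,0} = 1
G(21) = mex{0,0} = 1
G(22) = mex{1,0} = 2
G(23) = mex{1,0} = 2
G(24) = mex{1,1} = 0
G(25) = mex{1,1} = 0
G(26) = mex{1,1} = 0
G(27) = mex{2,1} = 0

0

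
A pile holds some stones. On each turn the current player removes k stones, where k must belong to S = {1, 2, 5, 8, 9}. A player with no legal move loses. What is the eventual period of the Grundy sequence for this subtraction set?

n :  0  1  2  3  4  5  6  7  8  9 10 11 12 13 14 15 16 17 18 19 20 21
G :  0  1  2  0  1  2  0  1  2  3  0  1  2  0  1  2  0  1  2  3  0  1
G(n+10) = G(n) holds for n = 0,…,8 (a full window of length max(S) = 9), so the sequence is purely periodic with period 10.

10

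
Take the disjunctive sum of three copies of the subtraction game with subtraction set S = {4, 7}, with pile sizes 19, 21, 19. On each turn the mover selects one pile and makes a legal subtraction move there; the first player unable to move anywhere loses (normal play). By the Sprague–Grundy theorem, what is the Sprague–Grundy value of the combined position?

2

All piles use S = {4, 7}:
n :  0  1  2  3  4  5  6  7  8  9 10 11 12 13 14 15 16 17 18 19 20 21
G :  0  0  0  0  1  1  1  1  2  2  2  0  0  0  0  1  1  1  1  2  2  2
Pile A: G(19) = 2.
Pile B: G(21) = 2.
Pile C: G(19) = 2.
Combined Grundy value = 2 ⊕ 2 ⊕ 2 = 2.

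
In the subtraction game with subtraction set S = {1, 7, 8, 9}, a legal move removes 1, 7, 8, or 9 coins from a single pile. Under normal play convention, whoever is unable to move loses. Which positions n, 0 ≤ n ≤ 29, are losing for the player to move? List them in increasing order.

G(0) = 0
G(1) = mex{0} = 1
G(2) = mex{1} = 0
G(3) = mex{0} = 1
G(4) = mex{1} = 0
G(5) = mex{0} = 1
G(6) = mex{1} = 0
G(7) = mex{0,0} = 1
G(8) = mex{1,1,0} = 2
G(9) = mex{2,0,1,0} = 3
G(10) = mex{3,1,0,1} = 2
G(11) = mex{2,0,1,0} = 3
G(12) = mex{3,1,0,1} = 2
G(13) = mex{2,0,1,0} = 3
G(14) = mex{3,1,0,1} = 2
G(15) = mex{2,2,1,0} = 3
G(16) = mex{3,3,2,1} = 0
G(17) = mex{0,2,3,2} = 1
G(18) = mex{1,3,2,3} = 0
G(19) = mex{0,2,3,2} = 1
G(20) = mex{1,3,2,3} = 0
G(21) = mex{0,2,3,2} = 1
G(22) = mex{1,3,2,3} = 0
G(23) = mex{0,0,3,2} = 1
G(24) = mex{1,1,0,3} = 2
G(25) = mex{2,0,1,0} = 3
G(26) = mex{3,1,0,1} = 2
G(27) = mex{2,0,1,0} = 3
G(28) = mex{3,1,0,1} = 2
G(29) = mex{2,0,1,0} = 3
P-positions are exactly the n with G(n) = 0.

0, 2, 4, 6, 16, 18, 20, 22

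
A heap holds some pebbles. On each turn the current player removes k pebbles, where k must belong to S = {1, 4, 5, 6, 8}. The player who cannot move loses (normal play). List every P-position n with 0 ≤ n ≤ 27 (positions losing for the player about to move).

0, 2, 9, 11, 18, 20, 27

G(0) = 0
G(1) = mex{0} = 1
G(2) = mex{1} = 0
G(3) = mex{0} = 1
G(4) = mex{1,0} = 2
G(5) = mex{2,1,0} = 3
G(6) = mex{3,0,1,0} = 2
G(7) = mex{2,1,0,1} = 3
G(8) = mex{3,2,1,0,0} = 4
G(9) = mex{4,3,2,1,1} = 0
G(10) = mex{0,2,3,2,0} = 1
G(11) = mex{1,3,2,3,1} = 0
G(12) = mex{0,4,3,2,2} = 1
G(13) = mex{1,0,4,3,3} = 2
G(14) = mex{2,1,0,4,2} = 3
G(15) = mex{3,0,1,0,3} = 2
G(16) = mex{2,1,0,1,4} = 3
G(17) = mex{3,2,1,0,0} = 4
G(18) = mex{4,3,2,1,1} = 0
G(19) = mex{0,2,3,2,0} = 1
G(20) = mex{1,3,2,3,1} = 0
G(21) = mex{0,4,3,2,2} = 1
G(22) = mex{1,0,4,3,3} = 2
G(23) = mex{2,1,0,4,2} = 3
G(24) = mex{3,0,1,0,3} = 2
G(25) = mex{2,1,0,1,4} = 3
G(26) = mex{3,2,1,0,0} = 4
G(27) = mex{4,3,2,1,1} = 0
P-positions are exactly the n with G(n) = 0.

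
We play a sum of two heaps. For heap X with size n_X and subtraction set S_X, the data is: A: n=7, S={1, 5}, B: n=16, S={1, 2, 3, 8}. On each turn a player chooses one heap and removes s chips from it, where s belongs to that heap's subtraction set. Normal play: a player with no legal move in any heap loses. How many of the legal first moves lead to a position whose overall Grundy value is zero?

1

Heap A, S = {1, 5}:
G(0) = 0
G(1) = mex{0} = 1
G(2) = mex{1} = 0
G(3) = mex{0} = 1
G(4) = mex{1} = 0
G(5) = mex{0,0} = 1
G(6) = mex{1,1} = 0
G(7) = mex{0,0} = 1
G_A(7) = 1.
Heap B, S = {1, 2, 3, 8}:
G(0) = 0
G(1) = mex{0} = 1
G(2) = mex{1,0} = 2
G(3) = mex{2,1,0} = 3
G(4) = mex{3,2,1} = 0
G(5) = mex{0,3,2} = 1
G(6) = mex{1,0,3} = 2
G(7) = mex{2,1,0} = 3
G(8) = mex{3,2,1,0} = 4
G(9) = mex{4,3,2,1} = 0
G(10) = mex{0,4,3,2} = 1
G(11) = mex{1,0,4,3} = 2
G(12) = mex{2,1,0,0} = 3
G(13) = mex{3,2,1,1} = 0
G(14) = mex{0,3,2,2} = 1
G(15) = mex{1,0,3,3} = 2
G(16) = mex{2,1,0,4} = 3
G_B(16) = 3.
Combined Grundy value = 1 ⊕ 3 = 2.
A winning move leaves total XOR = 0, i.e. changes one component's Grundy value g to g ⊕ X where X is the current total.
Heap A: need g' = 1⊕2 = 3. Options: 7−1→G=0, 7−5→G=0. Hits: 0.
Heap B: need g' = 3⊕2 = 1. Options: 16−1→G=2, 16−2→G=1, 16−3→G=0, 16−8→G=4. Hits: 1.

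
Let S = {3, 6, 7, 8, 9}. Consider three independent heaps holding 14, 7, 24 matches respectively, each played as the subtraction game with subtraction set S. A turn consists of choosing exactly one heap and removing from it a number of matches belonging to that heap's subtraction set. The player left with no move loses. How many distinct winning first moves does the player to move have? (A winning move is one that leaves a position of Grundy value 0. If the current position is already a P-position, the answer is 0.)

6

All heaps use S = {3, 6, 7, 8, 9}:
n :  0  1  2  3  4  5  6  7  8  9 10 11 12 13 14 15 16 17 18 19 20 21 22 23 24
G :  0  0  0  1  1  1  2  2  2  3  3  3  0  0  0  1  1  1  2  2  2  3  3  3  0
Heap A: G(14) = 0.
Heap B: G(7) = 2.
Heap C: G(24) = 0.
Combined Grundy value = 0 ⊕ 2 ⊕ 0 = 2.
A winning move leaves total XOR = 0, i.e. changes one component's Grundy value g to g ⊕ X where X is the current total.
Heap A: need g' = 0⊕2 = 2. Options: 14−3→G=3, 14−6→G=2, 14−7→G=2, 14−8→G=2, 14−9→G=1. Hits: 3.
Heap B: need g' = 2⊕2 = 0. Options: 7−3→G=1, 7−6→G=0, 7−7→G=0. Hits: 2.
Heap C: need g' = 0⊕2 = 2. Options: 24−3→G=3, 24−6→G=2, 24−7→G=1, 24−8→G=1, 24−9→G=1. Hits: 1.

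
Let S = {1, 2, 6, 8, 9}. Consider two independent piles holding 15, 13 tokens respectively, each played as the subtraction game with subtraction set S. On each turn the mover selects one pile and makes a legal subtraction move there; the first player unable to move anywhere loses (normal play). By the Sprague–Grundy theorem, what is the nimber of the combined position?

All piles use S = {1, 2, 6, 8, 9}:
n :  0  1  2  3  4  5  6  7  8  9 10 11 12 13 14 15
G :  0  1  2  0  1  2  3  0  1  2  0  1  2  3  0  1
Pile A: G(15) = 1.
Pile B: G(13) = 3.
Combined Grundy value = 1 ⊕ 3 = 2.

2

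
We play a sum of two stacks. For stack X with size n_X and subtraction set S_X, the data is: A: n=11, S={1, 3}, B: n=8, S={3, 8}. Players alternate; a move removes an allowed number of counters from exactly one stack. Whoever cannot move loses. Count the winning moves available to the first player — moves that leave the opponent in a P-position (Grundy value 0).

1

Stack A, S = {1, 3}:
G(0) = 0
G(1) = mex{0} = 1
G(2) = mex{1} = 0
G(3) = mex{0,0} = 1
G(4) = mex{1,1} = 0
G(5) = mex{0,0} = 1
G(6) = mex{1,1} = 0
G(7) = mex{0,0} = 1
G(8) = mex{1,1} = 0
G(9) = mex{0,0} = 1
G(10) = mex{1,1} = 0
G(11) = mex{0,0} = 1
G_A(11) = 1.
Stack B, S = {3, 8}:
G(0) = 0
G(1) = mex{} = 0
G(2) = mex{} = 0
G(3) = mex{0} = 1
G(4) = mex{0} = 1
G(5) = mex{0} = 1
G(6) = mex{1} = 0
G(7) = mex{1} = 0
G(8) = mex{1,0} = 2
G_B(8) = 2.
Combined Grundy value = 1 ⊕ 2 = 3.
A winning move leaves total XOR = 0, i.e. changes one component's Grundy value g to g ⊕ X where X is the current total.
Stack A: need g' = 1⊕3 = 2. Options: 11−1→G=0, 11−3→G=0. Hits: 0.
Stack B: need g' = 2⊕3 = 1. Options: 8−3→G=1, 8−8→G=0. Hits: 1.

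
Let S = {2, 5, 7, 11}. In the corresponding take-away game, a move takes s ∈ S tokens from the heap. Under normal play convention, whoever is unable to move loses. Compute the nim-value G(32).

0

G(0) = 0
G(1) = mex{} = 0
G(2) = mex{0} = 1
G(3) = mex{0} = 1
G(4) = mex{1} = 0
G(5) = mex{1,0} = 2
G(6) = mex{0,0} = 1
G(7) = mex{2,1,0} = 3
G(8) = mex{1,1,0} = 2
G(9) = mex{3,0,1} = 2
G(10) = mex{2,2,1} = 0
G(11) = mex{2,1,0,0} = 3
G(12) = mex{0,3,2,0} = 1
G(13) = mex{3,2,1,1} = 0
G(14) = mex{1,2,3,1} = 0
G(15) = mex{0,0,2,0} = 1
G(16) = mex{0,3,2,2} = 1
G(17) = mex{1,1,0,1} = 2
G(18) = mex{1,0,3,3} = 2
G(19) = mex{2,0,1,2} = 3
G(20) = mex{2,1,0,2} = 3
G(21) = mex{3,1,0,0} = 2
G(22) = mex{3,2,1,3} = 0
G(23) = mex{2,2,1,1} = 0
G(24) = mex{0,3,2,0} = 1
G(25) = mex{0,3,2,0} = 1
G(26) = mex{1,2,3,1} = 0
G(27) = mex{1,0,3,1} = 2
G(28) = mex{0,0,2,2} = 1
G(29) = mex{2,1,0,2} = 3
G(30) = mex{1,1,0,3} = 2
G(31) = mex{3,0,1,3} = 2
G(32) = mex{2,2,1,2} = 0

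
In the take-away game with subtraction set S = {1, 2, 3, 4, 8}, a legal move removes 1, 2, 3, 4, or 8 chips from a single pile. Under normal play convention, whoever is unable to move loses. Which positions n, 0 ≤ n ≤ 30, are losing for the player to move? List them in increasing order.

0, 5, 10, 15, 20, 25, 30

n :  0  1  2  3  4  5  6  7  8  9 10 11 12 13 14 15 16 17 18 19 20 21 22 23 24 25 26 27 28 29 30
G :  0  1  2  3  4  0  1  2  3  4  0  1  2  3  4  0  1  2  3  4  0  1  2  3  4  0  1  2  3  4  0
P-positions are exactly the n with G(n) = 0.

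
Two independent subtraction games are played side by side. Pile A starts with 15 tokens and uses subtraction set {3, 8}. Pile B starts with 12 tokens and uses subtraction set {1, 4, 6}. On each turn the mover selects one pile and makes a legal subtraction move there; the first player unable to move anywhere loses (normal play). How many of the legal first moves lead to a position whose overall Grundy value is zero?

Pile A, S = {3, 8}:
G(0) = 0
G(1) = mex{} = 0
G(2) = mex{} = 0
G(3) = mex{0} = 1
G(4) = mex{0} = 1
G(5) = mex{0} = 1
G(6) = mex{1} = 0
G(7) = mex{1} = 0
G(8) = mex{1,0} = 2
G(9) = mex{0,0} = 1
G(10) = mex{0,0} = 1
G(11) = mex{2,1} = 0
G(12) = mex{1,1} = 0
G(13) = mex{1,1} = 0
G(14) = mex{0,0} = 1
G(15) = mex{0,0} = 1
G_A(15) = 1.
Pile B, S = {1, 4, 6}:
G(0) = 0
G(1) = mex{0} = 1
G(2) = mex{1} = 0
G(3) = mex{0} = 1
G(4) = mex{1,0} = 2
G(5) = mex{2,1} = 0
G(6) = mex{0,0,0} = 1
G(7) = mex{1,1,1} = 0
G(8) = mex{0,2,0} = 1
G(9) = mex{1,0,1} = 2
G(10) = mex{2,1,2} = 0
G(11) = mex{0,0,0} = 1
G(12) = mex{1,1,1} = 0
G_B(12) = 0.
Combined Grundy value = 1 ⊕ 0 = 1.
A winning move leaves total XOR = 0, i.e. changes one component's Grundy value g to g ⊕ X where X is the current total.
Pile A: need g' = 1⊕1 = 0. Options: 15−3→G=0, 15−8→G=0. Hits: 2.
Pile B: need g' = 0⊕1 = 1. Options: 12−1→G=1, 12−4→G=1, 12−6→G=1. Hits: 3.

5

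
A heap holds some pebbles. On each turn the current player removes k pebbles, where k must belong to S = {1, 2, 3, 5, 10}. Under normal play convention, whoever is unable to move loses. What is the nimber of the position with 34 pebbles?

G(0) = 0
G(1) = mex{0} = 1
G(2) = mex{1,0} = 2
G(3) = mex{2,1,0} = 3
G(4) = mex{3,2,1} = 0
G(5) = mex{0,3,2,0} = 1
G(6) = mex{1,0,3,1} = 2
G(7) = mex{2,1,0,2} = 3
G(8) = mex{3,2,1,3} = 0
G(9) = mex{0,3,2,0} = 1
G(10) = mex{1,0,3,1,0} = 2
G(11) = mex{2,1,0,2,1} = 3
G(12) = mex{3,2,1,3,2} = 0
G(13) = mex{0,3,2,0,3} = 1
G(14) = mex{1,0,3,1,0} = 2
G(15) = mex{2,1,0,2,1} = 3
G(16) = mex{3,2,1,3,2} = 0
G(17) = mex{0,3,2,0,3} = 1
G(18) = mex{1,0,3,1,0} = 2
G(19) = mex{2,1,0,2,1} = 3
G(20) = mex{3,2,1,3,2} = 0
G(21) = mex{0,3,2,0,3} = 1
G(22) = mex{1,0,3,1,0} = 2
G(23) = mex{2,1,0,2,1} = 3
G(24) = mex{3,2,1,3,2} = 0
G(25) = mex{0,3,2,0,3} = 1
G(26) = mex{1,0,3,1,0} = 2
G(27) = mex{2,1,0,2,1} = 3
G(28) = mex{3,2,1,3,2} = 0
G(29) = mex{0,3,2,0,3} = 1
G(30) = mex{1,0,3,1,0} = 2
G(31) = mex{2,1,0,2,1} = 3
G(32) = mex{3,2,1,3,2} = 0
G(33) = mex{0,3,2,0,3} = 1
G(34) = mex{1,0,3,1,0} = 2

2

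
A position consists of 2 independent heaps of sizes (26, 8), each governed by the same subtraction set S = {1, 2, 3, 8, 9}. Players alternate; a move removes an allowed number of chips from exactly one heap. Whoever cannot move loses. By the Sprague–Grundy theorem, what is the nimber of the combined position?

6

All heaps use S = {1, 2, 3, 8, 9}:
G(0) = 0
G(1) = mex{0} = 1
G(2) = mex{1,0} = 2
G(3) = mex{2,1,0} = 3
G(4) = mex{3,2,1} = 0
G(5) = mex{0,3,2} = 1
G(6) = mex{1,0,3} = 2
G(7) = mex{2,1,0} = 3
G(8) = mex{3,2,1,0} = 4
G(9) = mex{4,3,2,1,0} = 5
G(10) = mex{5,4,3,2,1} = 0
G(11) = mex{0,5,4,3,2} = 1
G(12) = mex{1,0,5,0,3} = 2
G(13) = mex{2,1,0,1,0} = 3
G(14) = mex{3,2,1,2,1} = 0
G(15) = mex{0,3,2,3,2} = 1
G(16) = mex{1,0,3,4,3} = 2
G(17) = mex{2,1,0,5,4} = 3
G(18) = mex{3,2,1,0,5} = 4
G(19) = mex{4,3,2,1,0} = 5
G(20) = mex{5,4,3,2,1} = 0
G(21) = mex{0,5,4,3,2} = 1
G(22) = mex{1,0,5,0,3} = 2
G(23) = mex{2,1,0,1,0} = 3
G(24) = mex{3,2,1,2,1} = 0
G(25) = mex{0,3,2,3,2} = 1
G(26) = mex{1,0,3,4,3} = 2
Heap A: G(26) = 2.
Heap B: G(8) = 4.
Combined Grundy value = 2 ⊕ 4 = 6.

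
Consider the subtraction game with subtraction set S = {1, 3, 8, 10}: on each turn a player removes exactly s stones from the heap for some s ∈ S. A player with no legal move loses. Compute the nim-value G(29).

G(0) = 0
G(1) = mex{0} = 1
G(2) = mex{1} = 0
G(3) = mex{0,0} = 1
G(4) = mex{1,1} = 0
G(5) = mex{0,0} = 1
G(6) = mex{1,1} = 0
G(7) = mex{0,0} = 1
G(8) = mex{1,1,0} = 2
G(9) = mex{2,0,1} = 3
G(10) = mex{3,1,0,0} = 2
G(11) = mex{2,2,1,1} = 0
G(12) = mex{0,3,0,0} = 1
G(13) = mex{1,2,1,1} = 0
G(14) = mex{0,0,0,0} = 1
G(15) = mex{1,1,1,1} = 0
G(16) = mex{0,0,2,0} = 1
G(17) = mex{1,1,3,1} = 0
G(18) = mex{0,0,2,2} = 1
G(19) = mex{1,1,0,3} = 2
G(20) = mex{2,0,1,2} = 3
G(21) = mex{3,1,0,0} = 2
G(22) = mex{2,2,1,1} = 0
G(23) = mex{0,3,0,0} = 1
G(24) = mex{1,2,1,1} = 0
G(25) = mex{0,0,0,0} = 1
G(26) = mex{1,1,1,1} = 0
G(27) = mex{0,0,2,0} = 1
G(28) = mex{1,1,3,1} = 0
G(29) = mex{0,0,2,2} = 1

1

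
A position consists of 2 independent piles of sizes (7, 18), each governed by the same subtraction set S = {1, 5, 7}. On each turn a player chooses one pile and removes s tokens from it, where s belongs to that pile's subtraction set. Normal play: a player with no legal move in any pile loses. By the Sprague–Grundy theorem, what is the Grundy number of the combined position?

1

All piles use S = {1, 5, 7}:
n :  0  1  2  3  4  5  6  7  8  9 10 11 12 13 14 15 16 17 18
G :  0  1  0  1  0  1  0  1  0  1  0  1  0  1  0  1  0  1  0
Pile A: G(7) = 1.
Pile B: G(18) = 0.
Combined Grundy value = 1 ⊕ 0 = 1.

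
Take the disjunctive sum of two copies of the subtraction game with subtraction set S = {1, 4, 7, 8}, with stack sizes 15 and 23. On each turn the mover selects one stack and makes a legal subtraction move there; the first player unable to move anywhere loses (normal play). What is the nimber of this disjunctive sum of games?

All stacks use S = {1, 4, 7, 8}:
n :  0  1  2  3  4  5  6  7  8  9 10 11 12 13 14 15 16 17 18 19 20 21 22 23
G :  0  1  0  1  2  0  1  2  3  2  3  0  1  3  0  1  0  1  2  3  2  4  3  2
Stack A: G(15) = 1.
Stack B: G(23) = 2.
Combined Grundy value = 1 ⊕ 2 = 3.

3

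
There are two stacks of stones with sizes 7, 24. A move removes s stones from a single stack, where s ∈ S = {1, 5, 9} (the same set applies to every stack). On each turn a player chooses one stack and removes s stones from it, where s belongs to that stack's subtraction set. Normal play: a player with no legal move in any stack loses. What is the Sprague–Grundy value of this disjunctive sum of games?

All stacks use S = {1, 5, 9}:
n :  0  1  2  3  4  5  6  7  8  9 10 11 12 13 14 15 16 17 18 19 20 21 22 23 24
G :  0  1  0  1  0  1  0  1  0  1  0  1  0  1  0  1  0  1  0  1  0  1  0  1  0
Stack A: G(7) = 1.
Stack B: G(24) = 0.
Combined Grundy value = 1 ⊕ 0 = 1.

1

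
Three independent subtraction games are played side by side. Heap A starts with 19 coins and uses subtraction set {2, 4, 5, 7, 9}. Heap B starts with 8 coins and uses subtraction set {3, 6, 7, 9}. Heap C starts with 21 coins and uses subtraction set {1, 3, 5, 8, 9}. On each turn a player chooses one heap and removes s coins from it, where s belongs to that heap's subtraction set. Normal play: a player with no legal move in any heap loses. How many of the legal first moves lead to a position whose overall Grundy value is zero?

1

Heap A, S = {2, 4, 5, 7, 9}:
G(0) = 0
G(1) = mex{} = 0
G(2) = mex{0} = 1
G(3) = mex{0} = 1
G(4) = mex{1,0} = 2
G(5) = mex{1,0,0} = 2
G(6) = mex{2,1,0} = 3
G(7) = mex{2,1,1,0} = 3
G(8) = mex{3,2,1,0} = 4
G(9) = mex{3,2,2,1,0} = 4
G(10) = mex{4,3,2,1,0} = 5
G(11) = mex{4,3,3,2,1} = 0
G(12) = mex{5,4,3,2,1} = 0
G(13) = mex{0,4,4,3,2} = 1
G(14) = mex{0,5,4,3,2} = 1
G(15) = mex{1,0,5,4,3} = 2
G(16) = mex{1,0,0,4,3} = 2
G(17) = mex{2,1,0,5,4} = 3
G(18) = mex{2,1,1,0,4} = 3
G(19) = mex{3,2,1,0,5} = 4
G_A(19) = 4.
Heap B, S = {3, 6, 7, 9}:
G(0) = 0
G(1) = mex{} = 0
G(2) = mex{} = 0
G(3) = mex{0} = 1
G(4) = mex{0} = 1
G(5) = mex{0} = 1
G(6) = mex{1,0} = 2
G(7) = mex{1,0,0} = 2
G(8) = mex{1,0,0} = 2
G_B(8) = 2.
Heap C, S = {1, 3, 5, 8, 9}:
G(0) = 0
G(1) = mex{0} = 1
G(2) = mex{1} = 0
G(3) = mex{0,0} = 1
G(4) = mex{1,1} = 0
G(5) = mex{0,0,0} = 1
G(6) = mex{1,1,1} = 0
G(7) = mex{0,0,0} = 1
G(8) = mex{1,1,1,0} = 2
G(9) = mex{2,0,0,1,0} = 3
G(10) = mex{3,1,1,0,1} = 2
G(11) = mex{2,2,0,1,0} = 3
G(12) = mex{3,3,1,0,1} = 2
G(13) = mex{2,2,2,1,0} = 3
G(14) = mex{3,3,3,0,1} = 2
G(15) = mex{2,2,2,1,0} = 3
G(16) = mex{3,3,3,2,1} = 0
G(17) = mex{0,2,2,3,2} = 1
G(18) = mex{1,3,3,2,3} = 0
G(19) = mex{0,0,2,3,2} = 1
G(20) = mex{1,1,3,2,3} = 0
G(21) = mex{0,0,0,3,2} = 1
G_C(21) = 1.
Combined Grundy value = 4 ⊕ 2 ⊕ 1 = 7.
A winning move leaves total XOR = 0, i.e. changes one component's Grundy value g to g ⊕ X where X is the current total.
Heap A: need g' = 4⊕7 = 3. Options: 19−2→G=3, 19−4→G=2, 19−5→G=1, 19−7→G=0, 19−9→G=5. Hits: 1.
Heap B: need g' = 2⊕7 = 5. Options: 8−3→G=1, 8−6→G=0, 8−7→G=0. Hits: 0.
Heap C: need g' = 1⊕7 = 6. Options: 21−1→G=0, 21−3→G=0, 21−5→G=0, 21−8→G=3, 21−9→G=2. Hits: 0.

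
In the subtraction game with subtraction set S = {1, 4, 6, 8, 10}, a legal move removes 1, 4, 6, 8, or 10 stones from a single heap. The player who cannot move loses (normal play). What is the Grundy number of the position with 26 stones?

3

n :  0  1  2  3  4  5  6  7  8  9 10 11 12 13 14 15 16 17 18 19 20 21 22 23 24 25 26
G :  0  1  0  1  2  0  1  0  1  2  3  2  3  4  0  1  0  1  2  0  1  0  1  2  3  2  3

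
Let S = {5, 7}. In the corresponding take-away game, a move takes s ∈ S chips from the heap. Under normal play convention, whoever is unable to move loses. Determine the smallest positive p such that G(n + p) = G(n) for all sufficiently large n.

12

n :  0  1  2  3  4  5  6  7  8  9 10 11 12 13 14 15 16 17 18 19 20 21 22 23 24 25
G :  0  0  0  0  0  1  1  1  1  1  2  2  0  0  0  0  0  1  1  1  1  1  2  2  0  0
G(n+12) = G(n) holds for n = 0,…,6 (a full window of length max(S) = 7), so the sequence is purely periodic with period 12.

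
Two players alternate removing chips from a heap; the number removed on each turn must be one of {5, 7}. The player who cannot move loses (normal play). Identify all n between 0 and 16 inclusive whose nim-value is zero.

0, 1, 2, 3, 4, 12, 13, 14, 15, 16

n :  0  1  2  3  4  5  6  7  8  9 10 11 12 13 14 15 16
G :  0  0  0  0  0  1  1  1  1  1  2  2  0  0  0  0  0
P-positions are exactly the n with G(n) = 0.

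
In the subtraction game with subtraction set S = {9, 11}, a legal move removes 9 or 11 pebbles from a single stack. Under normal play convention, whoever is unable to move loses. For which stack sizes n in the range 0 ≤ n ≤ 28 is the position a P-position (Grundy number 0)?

0, 1, 2, 3, 4, 5, 6, 7, 8, 20, 21, 22, 23, 24, 25, 26, 27, 28

G(0) = 0
G(1) = mex{} = 0
G(2) = mex{} = 0
G(3) = mex{} = 0
G(4) = mex{} = 0
G(5) = mex{} = 0
G(6) = mex{} = 0
G(7) = mex{} = 0
G(8) = mex{} = 0
G(9) = mex{0} = 1
G(10) = mex{0} = 1
G(11) = mex{0,0} = 1
G(12) = mex{0,0} = 1
G(13) = mex{0,0} = 1
G(14) = mex{0,0} = 1
G(15) = mex{0,0} = 1
G(16) = mex{0,0} = 1
G(17) = mex{0,0} = 1
G(18) = mex{1,0} = 2
G(19) = mex{1,0} = 2
G(20) = mex{1,1} = 0
G(21) = mex{1,1} = 0
G(22) = mex{1,1} = 0
G(23) = mex{1,1} = 0
G(24) = mex{1,1} = 0
G(25) = mex{1,1} = 0
G(26) = mex{1,1} = 0
G(27) = mex{2,1} = 0
G(28) = mex{2,1} = 0
P-positions are exactly the n with G(n) = 0.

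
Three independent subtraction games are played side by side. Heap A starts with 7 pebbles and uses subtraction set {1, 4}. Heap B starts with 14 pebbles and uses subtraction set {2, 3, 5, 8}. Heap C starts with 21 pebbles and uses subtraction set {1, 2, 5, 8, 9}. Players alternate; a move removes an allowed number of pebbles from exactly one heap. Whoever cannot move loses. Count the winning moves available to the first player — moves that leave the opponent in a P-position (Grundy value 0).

Heap A, S = {1, 4}:
G(0) = 0
G(1) = mex{0} = 1
G(2) = mex{1} = 0
G(3) = mex{0} = 1
G(4) = mex{1,0} = 2
G(5) = mex{2,1} = 0
G(6) = mex{0,0} = 1
G(7) = mex{1,1} = 0
G_A(7) = 0.
Heap B, S = {2, 3, 5, 8}:
n :  0  1  2  3  4  5  6  7  8  9 10 11 12 13 14
G :  0  0  1  1  2  2  3  0  4  1  3  0  4  1  2
G_B(14) = 2.
Heap C, S = {1, 2, 5, 8, 9}:
n :  0  1  2  3  4  5  6  7  8  9 10 11 12 13 14 15 16 17 18 19 20 21
G :  0  1  2  0  1  2  0  1  2  3  0  1  2  0  1  2  0  1  2  3  0  1
G_C(21) = 1.
Combined Grundy value = 0 ⊕ 2 ⊕ 1 = 3.
A winning move leaves total XOR = 0, i.e. changes one component's Grundy value g to g ⊕ X where X is the current total.
Heap A: need g' = 0⊕3 = 3. Options: 7−1→G=1, 7−4→G=1. Hits: 0.
Heap B: need g' = 2⊕3 = 1. Options: 14−2→G=4, 14−3→G=0, 14−5→G=1, 14−8→G=3. Hits: 1.
Heap C: need g' = 1⊕3 = 2. Options: 21−1→G=0, 21−2→G=3, 21−5→G=0, 21−8→G=0, 21−9→G=2. Hits: 1.

2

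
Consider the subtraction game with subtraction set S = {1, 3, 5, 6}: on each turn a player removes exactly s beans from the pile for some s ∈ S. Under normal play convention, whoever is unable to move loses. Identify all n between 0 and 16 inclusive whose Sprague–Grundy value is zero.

0, 2, 4, 11, 13, 15

G(0) = 0
G(1) = mex{0} = 1
G(2) = mex{1} = 0
G(3) = mex{0,0} = 1
G(4) = mex{1,1} = 0
G(5) = mex{0,0,0} = 1
G(6) = mex{1,1,1,0} = 2
G(7) = mex{2,0,0,1} = 3
G(8) = mex{3,1,1,0} = 2
G(9) = mex{2,2,0,1} = 3
G(10) = mex{3,3,1,0} = 2
G(11) = mex{2,2,2,1} = 0
G(12) = mex{0,3,3,2} = 1
G(13) = mex{1,2,2,3} = 0
G(14) = mex{0,0,3,2} = 1
G(15) = mex{1,1,2,3} = 0
G(16) = mex{0,0,0,2} = 1
P-positions are exactly the n with G(n) = 0.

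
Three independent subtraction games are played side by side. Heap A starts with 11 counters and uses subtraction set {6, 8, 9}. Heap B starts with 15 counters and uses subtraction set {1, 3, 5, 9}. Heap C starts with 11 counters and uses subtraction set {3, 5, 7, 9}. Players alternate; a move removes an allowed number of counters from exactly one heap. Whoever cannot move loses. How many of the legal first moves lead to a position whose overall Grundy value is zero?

Heap A, S = {6, 8, 9}:
G(0) = 0
G(1) = mex{} = 0
G(2) = mex{} = 0
G(3) = mex{} = 0
G(4) = mex{} = 0
G(5) = mex{} = 0
G(6) = mex{0} = 1
G(7) = mex{0} = 1
G(8) = mex{0,0} = 1
G(9) = mex{0,0,0} = 1
G(10) = mex{0,0,0} = 1
G(11) = mex{0,0,0} = 1
G_A(11) = 1.
Heap B, S = {1, 3, 5, 9}:
n :  0  1  2  3  4  5  6  7  8  9 10 11 12 13 14 15
G :  0  1  0  1  0  1  0  1  0  1  0  1  0  1  0  1
G_B(15) = 1.
Heap C, S = {3, 5, 7, 9}:
n :  0  1  2  3  4  5  6  7  8  9 10 11
G :  0  0  0  1  1  1  2  2  2  3  3  3
G_C(11) = 3.
Combined Grundy value = 1 ⊕ 1 ⊕ 3 = 3.
A winning move leaves total XOR = 0, i.e. changes one component's Grundy value g to g ⊕ X where X is the current total.
Heap A: need g' = 1⊕3 = 2. Options: 11−6→G=0, 11−8→G=0, 11−9→G=0. Hits: 0.
Heap B: need g' = 1⊕3 = 2. Options: 15−1→G=0, 15−3→G=0, 15−5→G=0, 15−9→G=0. Hits: 0.
Heap C: need g' = 3⊕3 = 0. Options: 11−3→G=2, 11−5→G=2, 11−7→G=1, 11−9→G=0. Hits: 1.

1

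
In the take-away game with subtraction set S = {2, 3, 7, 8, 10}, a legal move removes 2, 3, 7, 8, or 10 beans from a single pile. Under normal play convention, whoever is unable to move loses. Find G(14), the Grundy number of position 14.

G(0) = 0
G(1) = mex{} = 0
G(2) = mex{0} = 1
G(3) = mex{0,0} = 1
G(4) = mex{1,0} = 2
G(5) = mex{1,1} = 0
G(6) = mex{2,1} = 0
G(7) = mex{0,2,0} = 1
G(8) = mex{0,0,0,0} = 1
G(9) = mex{1,0,1,0} = 2
G(10) = mex{1,1,1,1,0} = 2
G(11) = mex{2,1,2,1,0} = 3
G(12) = mex{2,2,0,2,1} = 3
G(13) = mex{3,2,0,0,1} = 4
G(14) = mex{3,3,1,0,2} = 4

4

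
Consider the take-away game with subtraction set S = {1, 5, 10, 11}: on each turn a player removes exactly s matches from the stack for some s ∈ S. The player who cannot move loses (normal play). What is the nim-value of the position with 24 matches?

0

G(0) = 0
G(1) = mex{0} = 1
G(2) = mex{1} = 0
G(3) = mex{0} = 1
G(4) = mex{1} = 0
G(5) = mex{0,0} = 1
G(6) = mex{1,1} = 0
G(7) = mex{0,0} = 1
G(8) = mex{1,1} = 0
G(9) = mex{0,0} = 1
G(10) = mex{1,1,0} = 2
G(11) = mex{2,0,1,0} = 3
G(12) = mex{3,1,0,1} = 2
G(13) = mex{2,0,1,0} = 3
G(14) = mex{3,1,0,1} = 2
G(15) = mex{2,2,1,0} = 3
G(16) = mex{3,3,0,1} = 2
G(17) = mex{2,2,1,0} = 3
G(18) = mex{3,3,0,1} = 2
G(19) = mex{2,2,1,0} = 3
G(20) = mex{3,3,2,1} = 0
G(21) = mex{0,2,3,2} = 1
G(22) = mex{1,3,2,3} = 0
G(23) = mex{0,2,3,2} = 1
G(24) = mex{1,3,2,3} = 0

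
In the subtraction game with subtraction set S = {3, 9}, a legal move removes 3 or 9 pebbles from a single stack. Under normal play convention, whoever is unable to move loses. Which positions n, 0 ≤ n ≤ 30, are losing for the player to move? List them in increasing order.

n :  0  1  2  3  4  5  6  7  8  9 10 11 12 13 14 15 16 17 18 19 20 21 22 23 24 25 26 27 28 29 30
G :  0  0  0  1  1  1  0  0  0  1  1  1  0  0  0  1  1  1  0  0  0  1  1  1  0  0  0  1  1  1  0
P-positions are exactly the n with G(n) = 0.

0, 1, 2, 6, 7, 8, 12, 13, 14, 18, 19, 20, 24, 25, 26, 30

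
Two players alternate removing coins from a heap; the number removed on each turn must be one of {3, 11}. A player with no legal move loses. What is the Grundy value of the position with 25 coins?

G(0) = 0
G(1) = mex{} = 0
G(2) = mex{} = 0
G(3) = mex{0} = 1
G(4) = mex{0} = 1
G(5) = mex{0} = 1
G(6) = mex{1} = 0
G(7) = mex{1} = 0
G(8) = mex{1} = 0
G(9) = mex{0} = 1
G(10) = mex{0} = 1
G(11) = mex{0,0} = 1
G(12) = mex{1,0} = 2
G(13) = mex{1,0} = 2
G(14) = mex{1,1} = 0
G(15) = mex{2,1} = 0
G(16) = mex{2,1} = 0
G(17) = mex{0,0} = 1
G(18) = mex{0,0} = 1
G(19) = mex{0,0} = 1
G(20) = mex{1,1} = 0
G(21) = mex{1,1} = 0
G(22) = mex{1,1} = 0
G(23) = mex{0,2} = 1
G(24) = mex{0,2} = 1
G(25) = mex{0,0} = 1

1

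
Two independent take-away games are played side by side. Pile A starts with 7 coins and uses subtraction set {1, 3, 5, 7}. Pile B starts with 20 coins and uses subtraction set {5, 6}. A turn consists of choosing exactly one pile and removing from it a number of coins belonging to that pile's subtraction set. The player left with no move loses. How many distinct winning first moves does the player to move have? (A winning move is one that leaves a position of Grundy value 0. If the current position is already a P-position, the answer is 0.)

Pile A, S = {1, 3, 5, 7}:
G(0) = 0
G(1) = mex{0} = 1
G(2) = mex{1} = 0
G(3) = mex{0,0} = 1
G(4) = mex{1,1} = 0
G(5) = mex{0,0,0} = 1
G(6) = mex{1,1,1} = 0
G(7) = mex{0,0,0,0} = 1
G_A(7) = 1.
Pile B, S = {5, 6}:
n :  0  1  2  3  4  5  6  7  8  9 10 11 12 13 14 15 16 17 18 19 20
G :  0  0  0  0  0  1  1  1  1  1  2  0  0  0  0  0  1  1  1  1  1
G_B(20) = 1.
Combined Grundy value = 1 ⊕ 1 = 0.
A winning move leaves total XOR = 0, i.e. changes one component's Grundy value g to g ⊕ X where X is the current total.
Pile A: target g' = 1⊕0 = 1, but every legal move changes the Grundy value (mex property), so 0 moves.
Pile B: target g' = 1⊕0 = 1, but every legal move changes the Grundy value (mex property), so 0 moves.

0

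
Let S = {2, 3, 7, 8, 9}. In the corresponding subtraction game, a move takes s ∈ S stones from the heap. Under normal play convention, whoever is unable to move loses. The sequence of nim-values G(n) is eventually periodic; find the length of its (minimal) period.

n :  0  1  2  3  4  5  6  7  8  9 10 11 12 13 14 15 16 17 18 19 20 21 22 23 24 25 26 27 28 29 30 31 32 33
G :  0  0  1  1  2  0  0  1  1  2  2  0  3  1  2  2  0  0  1  1  2  0  0  1  1  2  2  0  3  1  2  2  0  0
G(n+16) = G(n) holds for n = 0,…,8 (a full window of length max(S) = 9), so the sequence is purely periodic with period 16.

16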